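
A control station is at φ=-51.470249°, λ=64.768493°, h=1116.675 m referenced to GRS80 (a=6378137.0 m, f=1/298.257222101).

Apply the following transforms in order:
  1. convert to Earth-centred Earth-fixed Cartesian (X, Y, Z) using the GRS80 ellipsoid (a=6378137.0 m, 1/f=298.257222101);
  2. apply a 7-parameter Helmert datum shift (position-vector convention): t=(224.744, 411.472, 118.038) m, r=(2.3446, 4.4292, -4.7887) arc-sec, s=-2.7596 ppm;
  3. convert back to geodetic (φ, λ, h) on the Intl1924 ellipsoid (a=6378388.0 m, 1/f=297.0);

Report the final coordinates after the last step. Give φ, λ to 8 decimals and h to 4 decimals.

φ=-51.46703491°, λ=64.76849598°, h=1103.1338 m

start: φ=-51.470249°, λ=64.768493°, h=1116.675 m
→ ECEF (a=6378137.000, f=1/298.257222101): X=1697406.0730, Y=3602028.7865, Z=-4967174.8046
→ Helmert 7p (PV): X=1697603.0966, Y=3602447.3725, Z=-4967038.5642
→ geod (Bowring, a=6378388.000): φ=-51.46703491°, λ=64.76849598°, h=1103.1338 m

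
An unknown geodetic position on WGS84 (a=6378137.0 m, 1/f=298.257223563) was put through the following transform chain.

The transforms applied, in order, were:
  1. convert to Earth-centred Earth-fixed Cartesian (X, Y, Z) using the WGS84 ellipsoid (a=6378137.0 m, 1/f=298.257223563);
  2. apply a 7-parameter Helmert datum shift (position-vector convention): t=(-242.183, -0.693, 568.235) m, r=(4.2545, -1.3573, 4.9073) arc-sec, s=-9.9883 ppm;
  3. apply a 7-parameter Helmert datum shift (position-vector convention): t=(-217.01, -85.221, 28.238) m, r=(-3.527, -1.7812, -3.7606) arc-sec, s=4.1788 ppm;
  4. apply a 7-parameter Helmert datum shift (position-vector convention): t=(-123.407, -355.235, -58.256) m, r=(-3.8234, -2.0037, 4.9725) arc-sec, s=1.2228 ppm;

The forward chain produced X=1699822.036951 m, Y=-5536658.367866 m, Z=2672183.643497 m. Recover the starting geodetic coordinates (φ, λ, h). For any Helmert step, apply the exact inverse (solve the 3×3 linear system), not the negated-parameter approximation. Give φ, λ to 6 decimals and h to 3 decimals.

φ=24.909591°, λ=-72.927267°, h=3650.544 m

start: X=1699822.0370, Y=-5536658.3679, Z=2672183.6435 m
→ Helmert⁻¹: X=1699835.8551, Y=-5536386.8730, Z=2672119.4948
→ Helmert⁻¹: X=1700169.7719, Y=-5536293.2087, Z=2671970.7417
→ Helmert⁻¹: X=1700314.8027, Y=-5536333.1630, Z=2671532.1957
→ geod (Bowring, a=6378137.000): φ=24.90959100°, λ=-72.92726700°, h=3650.5440 m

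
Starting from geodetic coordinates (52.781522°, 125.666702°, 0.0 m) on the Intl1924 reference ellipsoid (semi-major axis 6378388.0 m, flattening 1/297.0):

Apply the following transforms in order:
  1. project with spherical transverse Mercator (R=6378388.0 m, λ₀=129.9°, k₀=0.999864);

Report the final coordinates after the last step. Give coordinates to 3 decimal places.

start: φ=52.781522°, λ=125.666702°, h=0.000 m
→ tm (R=6378388.0, λ₀=129.9°): E=-284940.1715, N=5883433.4101

E=-284940.171 m, N=5883433.410 m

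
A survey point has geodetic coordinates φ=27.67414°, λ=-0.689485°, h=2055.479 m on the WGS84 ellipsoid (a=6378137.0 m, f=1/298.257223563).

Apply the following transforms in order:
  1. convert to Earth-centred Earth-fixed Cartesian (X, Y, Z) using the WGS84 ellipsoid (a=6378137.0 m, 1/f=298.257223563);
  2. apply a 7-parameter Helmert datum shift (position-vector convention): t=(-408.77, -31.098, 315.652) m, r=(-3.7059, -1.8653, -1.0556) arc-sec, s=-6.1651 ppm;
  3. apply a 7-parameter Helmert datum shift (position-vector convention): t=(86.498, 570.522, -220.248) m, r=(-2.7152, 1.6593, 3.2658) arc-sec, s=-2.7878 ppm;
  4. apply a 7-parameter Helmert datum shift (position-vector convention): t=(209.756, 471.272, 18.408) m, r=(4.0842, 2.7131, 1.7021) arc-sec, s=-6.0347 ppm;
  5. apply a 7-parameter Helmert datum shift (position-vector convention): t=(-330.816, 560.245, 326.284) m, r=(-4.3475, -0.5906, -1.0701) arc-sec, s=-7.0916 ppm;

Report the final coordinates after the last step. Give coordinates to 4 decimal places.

X=5653453.2014 m, Y=-66296.4246 m, Z=2945852.7020 m

start: φ=27.674140°, λ=-0.689485°, h=2055.479 m
→ ECEF (a=6378137.000, f=1/298.257223563): X=5653993.0544, Y=-68042.2122, Z=2945527.9732
→ Helmert 7p (PV): X=5653522.4419, Y=-68048.9048, Z=2945877.8183
→ Helmert 7p (PV): X=5653617.9545, Y=-67349.9024, Z=2945604.7738
→ Helmert 7p (PV): X=5653832.8931, Y=-66889.8954, Z=2945529.7081
→ Helmert 7p (PV): X=5653453.2014, Y=-66296.4246, Z=2945852.7020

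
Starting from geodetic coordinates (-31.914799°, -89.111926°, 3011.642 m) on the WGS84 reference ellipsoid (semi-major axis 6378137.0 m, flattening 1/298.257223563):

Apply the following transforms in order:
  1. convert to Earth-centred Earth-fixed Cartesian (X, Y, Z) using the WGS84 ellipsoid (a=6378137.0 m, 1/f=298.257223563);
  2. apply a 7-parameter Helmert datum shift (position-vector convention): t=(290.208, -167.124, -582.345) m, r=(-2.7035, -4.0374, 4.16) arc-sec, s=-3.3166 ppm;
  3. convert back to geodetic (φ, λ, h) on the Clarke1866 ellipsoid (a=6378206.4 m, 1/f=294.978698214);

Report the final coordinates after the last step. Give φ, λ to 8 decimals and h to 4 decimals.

φ=-31.91958865°, λ=-89.10704493°, h=3440.7330 m

start: φ=-31.914799°, λ=-89.111926°, h=3011.642 m
→ ECEF (a=6378137.000, f=1/298.257223563): X=84030.6682, Y=-5420963.8724, Z=-3354007.8199
→ Helmert 7p (PV): X=84495.5792, Y=-5421155.2831, Z=-3354506.3442
→ geod (Bowring, a=6378206.400): φ=-31.91958865°, λ=-89.10704493°, h=3440.7330 m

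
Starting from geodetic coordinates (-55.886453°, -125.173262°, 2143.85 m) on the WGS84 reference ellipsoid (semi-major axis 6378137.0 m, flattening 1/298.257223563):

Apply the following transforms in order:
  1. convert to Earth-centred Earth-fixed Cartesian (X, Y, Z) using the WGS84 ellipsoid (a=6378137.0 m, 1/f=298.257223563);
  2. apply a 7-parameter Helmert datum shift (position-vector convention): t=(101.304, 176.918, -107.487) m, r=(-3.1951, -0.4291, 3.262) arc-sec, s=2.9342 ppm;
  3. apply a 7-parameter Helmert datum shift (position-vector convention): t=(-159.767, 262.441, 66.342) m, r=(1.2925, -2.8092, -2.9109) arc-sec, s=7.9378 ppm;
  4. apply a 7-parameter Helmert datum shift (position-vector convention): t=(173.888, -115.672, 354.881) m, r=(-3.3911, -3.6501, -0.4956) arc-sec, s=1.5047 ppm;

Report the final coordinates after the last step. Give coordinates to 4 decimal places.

X=-2065754.0397 m, Y=-2931516.1650 m, Z=-5258882.3760 m

start: φ=-55.886453°, λ=-125.173262°, h=2143.850 m
→ ECEF (a=6378137.000, f=1/298.257223563): X=-2066017.4804, Y=-2931670.0390, Z=-5259137.2604
→ Helmert 7p (PV): X=-2065864.9344, Y=-2931615.8623, Z=-5259219.0643
→ Helmert 7p (PV): X=-2066010.8445, Y=-2931314.5816, Z=-5259240.9752
→ Helmert 7p (PV): X=-2065754.0397, Y=-2931516.1650, Z=-5258882.3760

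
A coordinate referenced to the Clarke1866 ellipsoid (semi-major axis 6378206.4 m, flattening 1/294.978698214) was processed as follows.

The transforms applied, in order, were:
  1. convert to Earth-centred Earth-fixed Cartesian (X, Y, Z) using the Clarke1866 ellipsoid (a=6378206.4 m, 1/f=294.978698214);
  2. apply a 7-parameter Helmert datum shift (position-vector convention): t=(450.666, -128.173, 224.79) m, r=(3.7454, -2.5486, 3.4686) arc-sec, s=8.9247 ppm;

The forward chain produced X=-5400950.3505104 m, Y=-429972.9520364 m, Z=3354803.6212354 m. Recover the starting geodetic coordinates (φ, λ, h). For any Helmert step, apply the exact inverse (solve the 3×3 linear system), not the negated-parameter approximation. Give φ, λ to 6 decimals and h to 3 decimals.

start: X=-5400950.3505, Y=-429972.9520, Z=3354803.6212 m
→ Helmert⁻¹: X=-5401318.5872, Y=-429689.1990, Z=3354623.4338
→ geod (Bowring, a=6378206.400): φ=31.93684200°, λ=-175.45154800°, h=591.0330 m

φ=31.936842°, λ=-175.451548°, h=591.033 m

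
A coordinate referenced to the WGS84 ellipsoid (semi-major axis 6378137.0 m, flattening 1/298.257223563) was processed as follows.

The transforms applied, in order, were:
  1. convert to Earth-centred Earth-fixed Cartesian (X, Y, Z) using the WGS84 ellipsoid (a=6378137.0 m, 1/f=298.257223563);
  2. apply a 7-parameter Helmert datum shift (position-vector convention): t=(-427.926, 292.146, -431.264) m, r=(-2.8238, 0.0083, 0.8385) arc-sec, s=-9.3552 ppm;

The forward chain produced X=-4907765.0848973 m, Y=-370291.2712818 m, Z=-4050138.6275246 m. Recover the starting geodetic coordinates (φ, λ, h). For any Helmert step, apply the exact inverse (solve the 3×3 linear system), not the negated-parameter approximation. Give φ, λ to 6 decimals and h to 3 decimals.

start: X=-4907765.0849, Y=-370291.2713, Z=-4050138.6275 m
→ Helmert⁻¹: X=-4907384.4117, Y=-370511.4931, Z=-4049750.5195
→ geod (Bowring, a=6378137.000): φ=-39.63958900°, λ=-175.68231400°, h=3919.2900 m

φ=-39.639589°, λ=-175.682314°, h=3919.290 m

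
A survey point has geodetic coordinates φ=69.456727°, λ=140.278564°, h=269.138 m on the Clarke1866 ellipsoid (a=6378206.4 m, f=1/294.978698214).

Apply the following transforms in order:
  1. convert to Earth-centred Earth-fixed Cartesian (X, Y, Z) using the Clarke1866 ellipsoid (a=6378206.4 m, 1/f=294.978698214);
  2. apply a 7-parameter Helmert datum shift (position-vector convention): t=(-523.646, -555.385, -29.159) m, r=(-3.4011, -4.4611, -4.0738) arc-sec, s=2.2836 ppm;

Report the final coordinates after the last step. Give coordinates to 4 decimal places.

start: φ=69.456727°, λ=140.278564°, h=269.138 m
→ ECEF (a=6378206.400, f=1/294.978698214): X=-1726744.3335, Y=1434662.4078, Z=5950108.3181
→ Helmert 7p (PV): X=-1727372.2770, Y=1434242.5144, Z=5950031.7444

X=-1727372.2770 m, Y=1434242.5144 m, Z=5950031.7444 m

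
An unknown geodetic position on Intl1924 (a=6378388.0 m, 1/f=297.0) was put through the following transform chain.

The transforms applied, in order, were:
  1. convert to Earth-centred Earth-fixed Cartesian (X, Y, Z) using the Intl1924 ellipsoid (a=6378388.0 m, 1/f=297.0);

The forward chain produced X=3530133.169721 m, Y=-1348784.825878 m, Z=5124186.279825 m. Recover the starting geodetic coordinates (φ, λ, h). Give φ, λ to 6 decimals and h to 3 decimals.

φ=53.776005°, λ=-20.910737°, h=2520.158 m

start: X=3530133.1697, Y=-1348784.8259, Z=5124186.2798 m
→ geod (Bowring, a=6378388.000): φ=53.77600500°, λ=-20.91073700°, h=2520.1580 m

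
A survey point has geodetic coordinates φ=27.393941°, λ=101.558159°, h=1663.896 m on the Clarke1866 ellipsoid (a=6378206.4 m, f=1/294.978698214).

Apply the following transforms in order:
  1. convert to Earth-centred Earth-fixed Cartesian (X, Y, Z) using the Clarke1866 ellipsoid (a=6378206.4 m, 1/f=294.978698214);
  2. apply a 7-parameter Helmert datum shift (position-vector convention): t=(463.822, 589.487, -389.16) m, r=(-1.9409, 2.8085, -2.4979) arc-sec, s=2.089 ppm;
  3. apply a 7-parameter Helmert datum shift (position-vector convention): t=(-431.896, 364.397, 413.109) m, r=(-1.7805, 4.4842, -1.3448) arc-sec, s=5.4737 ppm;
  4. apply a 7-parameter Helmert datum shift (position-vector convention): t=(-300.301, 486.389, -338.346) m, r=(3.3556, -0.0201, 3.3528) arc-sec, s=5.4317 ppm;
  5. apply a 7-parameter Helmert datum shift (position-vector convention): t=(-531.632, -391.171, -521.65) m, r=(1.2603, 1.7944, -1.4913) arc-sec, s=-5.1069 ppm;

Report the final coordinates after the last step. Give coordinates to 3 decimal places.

X=-1136386.144 m, Y=5554663.042 m, Z=2916903.837 m

start: φ=27.393941°, λ=101.558159°, h=1663.896 m
→ ECEF (a=6378206.400, f=1/294.978698214): X=-1135758.7672, Y=5553571.8795, Z=2917642.8522
→ Helmert 7p (PV): X=-1135190.3363, Y=5554214.1765, Z=2917222.9939
→ Helmert 7p (PV): X=-1135528.8128, Y=5554641.5588, Z=2917628.8052
→ Helmert 7p (PV): X=-1135925.8562, Y=5555092.1956, Z=2917396.5619
→ Helmert 7p (PV): X=-1136386.1442, Y=5554663.0425, Z=2916903.8370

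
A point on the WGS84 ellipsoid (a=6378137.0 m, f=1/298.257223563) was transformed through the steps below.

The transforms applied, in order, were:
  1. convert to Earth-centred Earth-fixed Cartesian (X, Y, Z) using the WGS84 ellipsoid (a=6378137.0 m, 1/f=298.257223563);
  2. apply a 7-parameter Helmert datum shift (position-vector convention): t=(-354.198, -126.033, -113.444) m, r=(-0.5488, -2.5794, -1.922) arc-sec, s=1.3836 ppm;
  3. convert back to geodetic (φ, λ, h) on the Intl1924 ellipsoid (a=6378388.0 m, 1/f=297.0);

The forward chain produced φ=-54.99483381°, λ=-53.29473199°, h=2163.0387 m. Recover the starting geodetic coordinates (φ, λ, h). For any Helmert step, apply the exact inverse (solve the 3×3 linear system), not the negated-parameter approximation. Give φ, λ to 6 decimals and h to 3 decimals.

φ=-54.993213°, λ=-53.289272°, h=2314.763 m

start: φ=-54.994834°, λ=-53.294732°, h=2163.039 m
→ ECEF (a=6378388.000, f=1/297.0): X=2192649.1436, Y=-2941100.1072, Z=-5202931.4992
→ Helmert⁻¹: X=2192962.6482, Y=-2940935.7278, Z=-5202846.1051
→ geod (Bowring, a=6378137.000): φ=-54.99321300°, λ=-53.28927200°, h=2314.7630 m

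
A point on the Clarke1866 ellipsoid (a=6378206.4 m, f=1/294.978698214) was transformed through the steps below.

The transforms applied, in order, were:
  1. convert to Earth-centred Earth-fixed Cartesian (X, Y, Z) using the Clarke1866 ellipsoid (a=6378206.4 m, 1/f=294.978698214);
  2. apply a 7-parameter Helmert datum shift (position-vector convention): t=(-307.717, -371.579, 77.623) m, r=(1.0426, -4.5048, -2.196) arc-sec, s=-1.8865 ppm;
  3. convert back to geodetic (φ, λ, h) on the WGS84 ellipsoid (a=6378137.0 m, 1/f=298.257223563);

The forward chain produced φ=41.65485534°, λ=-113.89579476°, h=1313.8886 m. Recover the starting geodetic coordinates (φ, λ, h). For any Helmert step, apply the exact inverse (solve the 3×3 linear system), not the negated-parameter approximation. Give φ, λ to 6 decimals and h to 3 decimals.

start: φ=41.654855°, λ=-113.895795°, h=1313.889 m
→ ECEF (a=6378137.000, f=1/298.257223563): X=-1933641.6603, Y=-4364375.1951, Z=4217911.4128
→ Helmert⁻¹: X=-1933199.0104, Y=-4364011.1105, Z=4217906.0262
→ geod (Bowring, a=6378206.400): φ=41.66001000°, λ=-113.89270700°, h=963.1560 m

φ=41.660010°, λ=-113.892707°, h=963.156 m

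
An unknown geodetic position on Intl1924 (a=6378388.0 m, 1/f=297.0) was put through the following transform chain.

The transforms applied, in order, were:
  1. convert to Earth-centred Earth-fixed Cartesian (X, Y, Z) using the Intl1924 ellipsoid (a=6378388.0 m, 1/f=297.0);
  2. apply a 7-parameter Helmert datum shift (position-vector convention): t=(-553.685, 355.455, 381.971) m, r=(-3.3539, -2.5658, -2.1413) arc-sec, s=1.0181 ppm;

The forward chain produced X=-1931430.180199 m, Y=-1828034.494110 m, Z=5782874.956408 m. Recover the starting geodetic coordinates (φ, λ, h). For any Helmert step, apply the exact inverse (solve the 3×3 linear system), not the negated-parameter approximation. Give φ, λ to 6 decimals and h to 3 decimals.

φ=65.449925°, λ=-136.558501°, h=3978.533 m

start: X=-1931430.1802, Y=-1828034.4941, Z=5782874.9564 m
→ Helmert⁻¹: X=-1930783.6168, Y=-1828502.1558, Z=5782481.3842
→ geod (Bowring, a=6378388.000): φ=65.44992500°, λ=-136.55850100°, h=3978.5330 m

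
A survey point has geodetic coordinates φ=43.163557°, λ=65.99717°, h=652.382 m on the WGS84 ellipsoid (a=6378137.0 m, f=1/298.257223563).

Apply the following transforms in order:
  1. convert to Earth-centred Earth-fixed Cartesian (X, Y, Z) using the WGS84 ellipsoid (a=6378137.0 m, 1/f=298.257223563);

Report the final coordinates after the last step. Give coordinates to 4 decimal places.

start: φ=43.163557°, λ=65.997170°, h=652.382 m
→ ECEF (a=6378137.000, f=1/298.257223563): X=1895610.3986, Y=4257044.7663, Z=4341219.2209

X=1895610.3986 m, Y=4257044.7663 m, Z=4341219.2209 m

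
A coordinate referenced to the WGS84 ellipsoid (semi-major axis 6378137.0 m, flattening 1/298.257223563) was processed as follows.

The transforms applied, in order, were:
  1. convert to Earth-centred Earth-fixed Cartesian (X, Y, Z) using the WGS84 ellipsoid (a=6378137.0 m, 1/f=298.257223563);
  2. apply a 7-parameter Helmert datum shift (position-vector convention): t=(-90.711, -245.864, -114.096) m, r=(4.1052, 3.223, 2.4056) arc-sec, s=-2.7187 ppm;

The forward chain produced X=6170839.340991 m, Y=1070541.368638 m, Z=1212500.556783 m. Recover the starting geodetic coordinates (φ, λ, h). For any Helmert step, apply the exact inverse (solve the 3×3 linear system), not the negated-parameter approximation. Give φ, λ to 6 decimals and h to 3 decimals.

start: X=6170839.3410, Y=1070541.3686, Z=1212500.5568 m
→ Helmert⁻¹: X=6170940.3677, Y=1070742.3098, Z=1212693.0633
→ geod (Bowring, a=6378137.000): φ=11.03024200°, λ=9.84359300°, h=2108.0230 m

φ=11.030242°, λ=9.843593°, h=2108.023 m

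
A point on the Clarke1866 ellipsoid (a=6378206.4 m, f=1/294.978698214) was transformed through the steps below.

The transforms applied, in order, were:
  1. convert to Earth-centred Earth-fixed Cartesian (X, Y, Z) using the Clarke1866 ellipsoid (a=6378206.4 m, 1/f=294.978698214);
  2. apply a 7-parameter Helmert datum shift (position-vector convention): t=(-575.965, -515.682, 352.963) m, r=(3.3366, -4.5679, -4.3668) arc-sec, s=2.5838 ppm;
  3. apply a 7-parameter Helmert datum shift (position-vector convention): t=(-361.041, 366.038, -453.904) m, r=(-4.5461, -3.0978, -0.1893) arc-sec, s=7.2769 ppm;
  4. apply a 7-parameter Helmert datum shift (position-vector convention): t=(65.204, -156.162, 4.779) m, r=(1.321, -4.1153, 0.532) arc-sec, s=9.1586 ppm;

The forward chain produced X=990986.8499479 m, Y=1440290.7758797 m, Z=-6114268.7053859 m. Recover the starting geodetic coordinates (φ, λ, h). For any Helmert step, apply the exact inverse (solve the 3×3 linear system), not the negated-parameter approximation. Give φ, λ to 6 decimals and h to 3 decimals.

start: X=990986.8499, Y=1440290.7759, Z=-6114268.7054 m
→ Helmert⁻¹: X=990794.2970, Y=1440392.0320, Z=-6114246.4794
→ Helmert⁻¹: X=991054.9844, Y=1440151.1721, Z=-6113731.2294
→ Helmert⁻¹: X=991462.4869, Y=1440585.2181, Z=-6114113.6549
→ geod (Bowring, a=6378206.400): φ=-74.14067000°, λ=55.46285500°, h=1086.5640 m

φ=-74.140670°, λ=55.462855°, h=1086.564 m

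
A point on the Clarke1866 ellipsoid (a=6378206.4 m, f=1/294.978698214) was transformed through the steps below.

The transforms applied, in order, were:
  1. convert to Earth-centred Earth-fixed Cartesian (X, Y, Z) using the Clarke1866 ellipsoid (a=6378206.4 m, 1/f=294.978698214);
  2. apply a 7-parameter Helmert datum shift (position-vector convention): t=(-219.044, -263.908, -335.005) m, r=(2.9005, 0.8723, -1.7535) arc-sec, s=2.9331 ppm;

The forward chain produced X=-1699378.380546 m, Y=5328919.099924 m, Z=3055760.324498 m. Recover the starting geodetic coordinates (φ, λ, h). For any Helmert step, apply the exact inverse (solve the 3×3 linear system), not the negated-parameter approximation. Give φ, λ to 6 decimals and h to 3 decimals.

start: X=-1699378.3805, Y=5328919.0999, Z=3055760.3245 m
→ Helmert⁻¹: X=-1699212.5813, Y=5329195.9052, Z=3056004.2404
→ geod (Bowring, a=6378206.400): φ=28.81380400°, λ=107.68486700°, h=700.3760 m

φ=28.813804°, λ=107.684867°, h=700.376 m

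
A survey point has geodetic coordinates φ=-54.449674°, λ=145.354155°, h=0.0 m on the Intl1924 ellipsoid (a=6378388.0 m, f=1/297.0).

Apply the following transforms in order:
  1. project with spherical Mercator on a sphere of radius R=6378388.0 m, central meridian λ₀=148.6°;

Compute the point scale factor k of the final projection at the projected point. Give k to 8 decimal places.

start: φ=-54.449674°, λ=145.354155°, h=0.000 m
→ into merc (λ₀=148.6°): φ=-54.44967400°, λ−λ₀=-3.24584500°
scale k = 1.71993354

1.71993354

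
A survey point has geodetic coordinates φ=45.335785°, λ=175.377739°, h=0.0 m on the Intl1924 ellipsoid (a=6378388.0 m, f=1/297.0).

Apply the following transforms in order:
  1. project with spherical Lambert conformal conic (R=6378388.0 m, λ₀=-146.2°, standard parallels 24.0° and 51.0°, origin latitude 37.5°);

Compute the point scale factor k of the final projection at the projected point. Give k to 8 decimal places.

start: φ=45.335785°, λ=175.377739°, h=0.000 m
→ into lcc (λ₀=-146.2°): φ=45.33578500°, λ−λ₀=-38.42226100°
scale k = 0.98076631

0.98076631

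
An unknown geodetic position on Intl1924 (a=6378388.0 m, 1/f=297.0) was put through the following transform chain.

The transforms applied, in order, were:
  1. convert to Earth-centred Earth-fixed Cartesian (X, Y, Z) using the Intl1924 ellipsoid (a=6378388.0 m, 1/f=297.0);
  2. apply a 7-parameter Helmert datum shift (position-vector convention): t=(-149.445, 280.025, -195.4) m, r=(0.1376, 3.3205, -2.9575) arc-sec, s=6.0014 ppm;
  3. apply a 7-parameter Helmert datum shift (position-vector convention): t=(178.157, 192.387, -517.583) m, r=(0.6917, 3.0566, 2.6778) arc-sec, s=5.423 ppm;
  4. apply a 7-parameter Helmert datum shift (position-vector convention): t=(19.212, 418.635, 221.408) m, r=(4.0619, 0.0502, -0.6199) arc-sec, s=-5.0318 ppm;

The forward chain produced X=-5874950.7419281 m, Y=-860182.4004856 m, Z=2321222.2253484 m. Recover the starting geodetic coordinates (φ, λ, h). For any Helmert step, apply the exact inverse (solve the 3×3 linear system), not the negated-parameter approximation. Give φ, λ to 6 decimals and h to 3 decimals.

φ=21.485722°, λ=-171.662147°, h=-36.378 m

start: X=-5874950.7419, Y=-860182.4005, Z=2321222.2253 m
→ Helmert⁻¹: X=-5874997.4943, Y=-860577.3152, Z=2321028.0134
→ Helmert⁻¹: X=-5875189.3652, Y=-860680.9757, Z=2321448.8297
→ Helmert⁻¹: X=-5875029.6887, Y=-861038.5233, Z=2321536.2934
→ geod (Bowring, a=6378388.000): φ=21.48572200°, λ=-171.66214700°, h=-36.3780 m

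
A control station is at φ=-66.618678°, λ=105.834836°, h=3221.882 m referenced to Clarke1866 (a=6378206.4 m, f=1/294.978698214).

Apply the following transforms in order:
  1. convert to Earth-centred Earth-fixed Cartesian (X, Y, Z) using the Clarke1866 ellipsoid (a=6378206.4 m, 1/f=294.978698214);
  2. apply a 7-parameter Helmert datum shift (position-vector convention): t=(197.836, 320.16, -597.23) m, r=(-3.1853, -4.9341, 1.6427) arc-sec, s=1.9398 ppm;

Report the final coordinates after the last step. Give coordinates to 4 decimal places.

X=-692681.8689 m, Y=2443562.7671 m, Z=-5835098.5304 m

start: φ=-66.618678°, λ=105.834836°, h=3221.882 m
→ ECEF (a=6378206.400, f=1/294.978698214): X=-692998.4687, Y=2443333.4866, Z=-5834435.6734
→ Helmert 7p (PV): X=-692681.8689, Y=2443562.7671, Z=-5835098.5304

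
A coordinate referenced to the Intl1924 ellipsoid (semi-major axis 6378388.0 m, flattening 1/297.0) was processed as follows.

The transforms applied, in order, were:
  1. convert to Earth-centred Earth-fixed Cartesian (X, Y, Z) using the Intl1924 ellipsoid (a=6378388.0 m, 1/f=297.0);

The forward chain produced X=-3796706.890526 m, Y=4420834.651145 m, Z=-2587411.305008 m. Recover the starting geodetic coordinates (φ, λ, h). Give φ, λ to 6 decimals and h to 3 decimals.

start: X=-3796706.8905, Y=4420834.6511, Z=-2587411.3050 m
→ geod (Bowring, a=6378388.000): φ=-24.08518200°, λ=130.65668600°, h=1170.1330 m

φ=-24.085182°, λ=130.656686°, h=1170.133 m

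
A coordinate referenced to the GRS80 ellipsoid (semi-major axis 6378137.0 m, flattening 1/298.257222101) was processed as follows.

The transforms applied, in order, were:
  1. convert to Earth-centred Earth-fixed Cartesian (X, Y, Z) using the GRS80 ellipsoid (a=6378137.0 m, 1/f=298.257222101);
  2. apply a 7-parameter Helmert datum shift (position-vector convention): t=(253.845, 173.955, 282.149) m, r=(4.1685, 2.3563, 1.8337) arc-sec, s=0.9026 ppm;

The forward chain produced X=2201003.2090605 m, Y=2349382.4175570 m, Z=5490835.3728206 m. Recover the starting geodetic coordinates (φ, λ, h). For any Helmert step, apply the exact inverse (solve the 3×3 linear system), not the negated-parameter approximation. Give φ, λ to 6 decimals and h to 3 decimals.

φ=59.784806°, λ=46.870478°, h=2401.447 m

start: X=2201003.2091, Y=2349382.4176, Z=5490835.3728 m
→ Helmert⁻¹: X=2200705.5411, Y=2349297.7384, Z=5490525.9301
→ geod (Bowring, a=6378137.000): φ=59.78480600°, λ=46.87047800°, h=2401.4470 m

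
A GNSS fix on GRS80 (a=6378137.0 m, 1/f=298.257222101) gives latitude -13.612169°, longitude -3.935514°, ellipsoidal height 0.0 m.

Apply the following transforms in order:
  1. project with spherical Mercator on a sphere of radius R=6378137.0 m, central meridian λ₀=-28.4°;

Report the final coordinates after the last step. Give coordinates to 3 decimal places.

start: φ=-13.612169°, λ=-3.935514°, h=0.000 m
→ merc (R=6378137.0, λ₀=-28.4°): E=2723374.1240, N=-1529758.8773

E=2723374.124 m, N=-1529758.877 m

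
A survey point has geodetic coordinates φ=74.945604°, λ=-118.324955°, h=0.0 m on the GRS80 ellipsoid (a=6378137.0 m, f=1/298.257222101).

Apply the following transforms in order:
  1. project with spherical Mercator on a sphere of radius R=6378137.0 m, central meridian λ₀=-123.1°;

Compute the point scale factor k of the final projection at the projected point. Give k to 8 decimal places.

3.85006362

start: φ=74.945604°, λ=-118.324955°, h=0.000 m
→ into merc (λ₀=-123.1°): φ=74.94560400°, λ−λ₀=4.77504500°
scale k = 3.85006362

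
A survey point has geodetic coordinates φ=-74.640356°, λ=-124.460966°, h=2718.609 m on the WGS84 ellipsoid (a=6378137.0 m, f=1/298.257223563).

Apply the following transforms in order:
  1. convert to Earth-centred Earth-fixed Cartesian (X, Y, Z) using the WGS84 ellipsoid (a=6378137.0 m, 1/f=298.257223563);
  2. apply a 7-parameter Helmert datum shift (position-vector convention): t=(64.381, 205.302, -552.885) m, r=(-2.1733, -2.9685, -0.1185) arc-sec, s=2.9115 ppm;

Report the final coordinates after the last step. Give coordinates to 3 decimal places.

X=-959197.932 m, Y=-1397760.541 m, Z=-6131445.801 m

start: φ=-74.640356°, λ=-124.460966°, h=2718.609 m
→ ECEF (a=6378137.000, f=1/298.257223563): X=-959346.9504, Y=-1397897.7263, Z=-6130875.9884
→ Helmert 7p (PV): X=-959197.9317, Y=-1397760.5410, Z=-6131445.8012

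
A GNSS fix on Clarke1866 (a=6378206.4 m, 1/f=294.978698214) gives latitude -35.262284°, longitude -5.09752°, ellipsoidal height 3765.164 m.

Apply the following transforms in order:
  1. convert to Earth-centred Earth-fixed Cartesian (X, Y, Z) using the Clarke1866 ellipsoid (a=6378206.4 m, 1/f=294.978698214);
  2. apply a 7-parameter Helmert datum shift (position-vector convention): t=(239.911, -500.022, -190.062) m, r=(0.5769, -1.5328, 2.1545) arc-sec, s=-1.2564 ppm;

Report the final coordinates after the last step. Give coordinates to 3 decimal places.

start: φ=-35.262284°, λ=-5.097520°, h=3765.164 m
→ ECEF (a=6378206.400, f=1/294.978698214): X=5196244.6139, Y=-463525.7713, Z=-3663649.9313
→ Helmert 7p (PV): X=5196510.0634, Y=-463960.6878, Z=-3663798.0723

X=5196510.063 m, Y=-463960.688 m, Z=-3663798.072 m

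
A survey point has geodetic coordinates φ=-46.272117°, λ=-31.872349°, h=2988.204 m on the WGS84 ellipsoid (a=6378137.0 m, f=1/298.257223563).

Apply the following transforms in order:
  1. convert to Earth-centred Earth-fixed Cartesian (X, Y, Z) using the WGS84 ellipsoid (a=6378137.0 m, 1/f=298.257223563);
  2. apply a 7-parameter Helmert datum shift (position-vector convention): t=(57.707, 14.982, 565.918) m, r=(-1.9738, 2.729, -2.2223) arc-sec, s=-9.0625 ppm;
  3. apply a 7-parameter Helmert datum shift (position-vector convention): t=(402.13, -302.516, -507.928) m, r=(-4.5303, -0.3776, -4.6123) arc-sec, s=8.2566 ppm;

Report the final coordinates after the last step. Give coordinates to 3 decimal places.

X=3752701.271 m, Y=-2333690.060 m, Z=-4588273.928 m

start: φ=-46.272117°, λ=-31.872349°, h=2988.204 m
→ ECEF (a=6378137.000, f=1/298.257223563): X=3752374.0759, Y=-2333135.3998, Z=-4588366.4153
→ Helmert 7p (PV): X=3752311.9339, Y=-2333183.6084, Z=-4587786.2346
→ Helmert 7p (PV): X=3752701.2711, Y=-2333690.0597, Z=-4588273.9276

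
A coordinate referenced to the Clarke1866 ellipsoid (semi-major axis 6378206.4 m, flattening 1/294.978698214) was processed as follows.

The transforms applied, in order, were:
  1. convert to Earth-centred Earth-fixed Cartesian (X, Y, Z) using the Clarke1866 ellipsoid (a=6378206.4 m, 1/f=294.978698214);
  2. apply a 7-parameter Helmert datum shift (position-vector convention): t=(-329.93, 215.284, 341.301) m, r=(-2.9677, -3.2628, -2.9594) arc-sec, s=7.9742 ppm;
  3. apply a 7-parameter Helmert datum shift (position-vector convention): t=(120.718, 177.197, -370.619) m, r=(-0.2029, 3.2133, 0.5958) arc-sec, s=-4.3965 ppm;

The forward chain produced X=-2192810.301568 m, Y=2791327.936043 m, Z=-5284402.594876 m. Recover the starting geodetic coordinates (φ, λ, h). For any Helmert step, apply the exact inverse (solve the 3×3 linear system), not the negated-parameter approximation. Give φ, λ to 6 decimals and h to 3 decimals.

start: X=-2192810.3016, Y=2791327.9360, Z=-5284402.5949 m
→ Helmert⁻¹: X=-2192850.2802, Y=2791174.5424, Z=-5284086.6229
→ Helmert⁻¹: X=-2192626.5005, Y=2790981.5737, Z=-5284310.9450
→ geod (Bowring, a=6378206.400): φ=-56.29219800°, λ=128.15357600°, h=2338.7800 m

φ=-56.292198°, λ=128.153576°, h=2338.780 m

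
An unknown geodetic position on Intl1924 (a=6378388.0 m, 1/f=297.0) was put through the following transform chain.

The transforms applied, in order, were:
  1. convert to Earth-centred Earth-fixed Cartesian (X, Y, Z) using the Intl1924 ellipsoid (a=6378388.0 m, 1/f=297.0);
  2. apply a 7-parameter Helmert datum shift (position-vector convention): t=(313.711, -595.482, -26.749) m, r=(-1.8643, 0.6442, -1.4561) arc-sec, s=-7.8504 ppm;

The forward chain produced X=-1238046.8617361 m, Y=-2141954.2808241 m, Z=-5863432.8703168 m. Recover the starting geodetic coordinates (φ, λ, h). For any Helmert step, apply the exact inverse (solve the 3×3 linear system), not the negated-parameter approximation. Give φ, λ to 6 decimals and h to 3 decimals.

φ=-67.264648°, λ=-120.040894°, h=3749.276 m

start: X=-1238046.8617, Y=-2141954.2808, Z=-5863432.8703 m
→ Helmert⁻¹: X=-1238336.8654, Y=-2141331.3550, Z=-5863475.3735
→ geod (Bowring, a=6378388.000): φ=-67.26464800°, λ=-120.04089400°, h=3749.2760 m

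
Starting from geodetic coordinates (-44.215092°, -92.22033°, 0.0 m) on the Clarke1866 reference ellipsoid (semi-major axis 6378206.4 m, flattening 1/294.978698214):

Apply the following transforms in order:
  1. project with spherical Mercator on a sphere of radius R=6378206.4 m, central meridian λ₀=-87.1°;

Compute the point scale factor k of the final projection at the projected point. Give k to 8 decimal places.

start: φ=-44.215092°, λ=-92.220330°, h=0.000 m
→ into merc (λ₀=-87.1°): φ=-44.21509200°, λ−λ₀=-5.12033000°
scale k = 1.39523148

1.39523148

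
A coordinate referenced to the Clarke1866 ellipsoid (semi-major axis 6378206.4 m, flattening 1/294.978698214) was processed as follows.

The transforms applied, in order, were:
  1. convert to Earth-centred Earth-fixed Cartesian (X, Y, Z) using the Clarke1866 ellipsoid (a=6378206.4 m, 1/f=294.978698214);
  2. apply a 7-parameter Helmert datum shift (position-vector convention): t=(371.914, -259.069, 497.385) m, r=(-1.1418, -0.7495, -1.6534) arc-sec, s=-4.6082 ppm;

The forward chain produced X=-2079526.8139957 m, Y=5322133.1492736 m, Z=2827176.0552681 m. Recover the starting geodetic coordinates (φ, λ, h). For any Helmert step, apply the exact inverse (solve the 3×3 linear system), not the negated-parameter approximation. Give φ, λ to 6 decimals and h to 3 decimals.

φ=26.475201°, λ=111.345118°, h=1352.029 m

start: X=-2079526.8140, Y=5322133.1493, Z=2827176.0553 m
→ Helmert⁻¹: X=-2079940.7050, Y=5322384.4248, Z=2826728.7167
→ geod (Bowring, a=6378206.400): φ=26.47520100°, λ=111.34511800°, h=1352.0290 m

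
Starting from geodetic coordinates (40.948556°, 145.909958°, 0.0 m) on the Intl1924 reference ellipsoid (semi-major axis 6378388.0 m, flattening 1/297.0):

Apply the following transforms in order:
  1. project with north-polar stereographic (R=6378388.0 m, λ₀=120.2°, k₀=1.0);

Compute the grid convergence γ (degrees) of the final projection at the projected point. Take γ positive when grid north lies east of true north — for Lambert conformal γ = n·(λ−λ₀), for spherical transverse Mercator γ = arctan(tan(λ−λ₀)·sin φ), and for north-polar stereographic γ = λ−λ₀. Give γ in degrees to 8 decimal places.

start: φ=40.948556°, λ=145.909958°, h=0.000 m
→ into stereo (λ₀=120.2°): φ=40.94855600°, λ−λ₀=25.70995800°
convergence γ = 25.70995800°

25.70995800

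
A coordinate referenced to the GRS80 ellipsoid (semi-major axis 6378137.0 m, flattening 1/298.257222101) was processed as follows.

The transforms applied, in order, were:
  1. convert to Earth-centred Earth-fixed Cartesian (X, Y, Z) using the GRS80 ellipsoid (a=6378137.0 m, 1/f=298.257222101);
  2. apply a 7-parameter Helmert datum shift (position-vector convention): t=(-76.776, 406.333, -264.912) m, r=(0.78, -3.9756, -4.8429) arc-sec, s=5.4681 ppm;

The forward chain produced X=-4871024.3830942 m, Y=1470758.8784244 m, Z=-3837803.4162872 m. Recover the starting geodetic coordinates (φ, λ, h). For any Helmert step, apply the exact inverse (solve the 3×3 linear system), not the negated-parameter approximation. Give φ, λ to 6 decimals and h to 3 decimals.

φ=-37.208753°, λ=163.204688°, h=2578.424 m

start: X=-4871024.3831, Y=1470758.8784, Z=-3837803.4163 m
→ Helmert⁻¹: X=-4871029.4552, Y=1470215.6269, Z=-3837429.1946
→ geod (Bowring, a=6378137.000): φ=-37.20875300°, λ=163.20468800°, h=2578.4240 m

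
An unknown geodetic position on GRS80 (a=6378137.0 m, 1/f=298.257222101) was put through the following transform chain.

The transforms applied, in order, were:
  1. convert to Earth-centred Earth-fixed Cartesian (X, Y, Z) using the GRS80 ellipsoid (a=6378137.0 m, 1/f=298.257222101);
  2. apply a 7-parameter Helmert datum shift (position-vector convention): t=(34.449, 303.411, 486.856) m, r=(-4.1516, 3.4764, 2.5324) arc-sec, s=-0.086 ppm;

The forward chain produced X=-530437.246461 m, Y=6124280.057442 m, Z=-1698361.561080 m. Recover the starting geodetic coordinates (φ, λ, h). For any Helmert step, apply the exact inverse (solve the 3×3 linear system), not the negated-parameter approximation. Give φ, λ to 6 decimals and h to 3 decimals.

start: X=-530437.2465, Y=6124280.0574, Z=-1698361.5611 m
→ Helmert⁻¹: X=-530367.9234, Y=6124017.8760, Z=-1698734.2407
→ geod (Bowring, a=6378137.000): φ=-15.54745400°, λ=94.94972600°, h=736.6460 m

φ=-15.547454°, λ=94.949726°, h=736.646 m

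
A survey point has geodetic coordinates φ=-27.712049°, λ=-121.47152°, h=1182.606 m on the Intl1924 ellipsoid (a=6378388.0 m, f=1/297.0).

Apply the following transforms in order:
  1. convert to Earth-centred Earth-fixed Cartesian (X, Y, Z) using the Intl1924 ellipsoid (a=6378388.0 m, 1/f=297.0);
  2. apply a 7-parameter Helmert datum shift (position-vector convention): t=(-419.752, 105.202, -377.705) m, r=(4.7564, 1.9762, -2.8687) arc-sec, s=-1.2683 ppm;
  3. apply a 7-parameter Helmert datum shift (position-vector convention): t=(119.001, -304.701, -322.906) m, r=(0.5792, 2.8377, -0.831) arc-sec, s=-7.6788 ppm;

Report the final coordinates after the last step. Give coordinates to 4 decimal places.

X=-2951152.1110 m, Y=-4820545.4578 m, Z=-2949614.0537 m

start: φ=-27.712049°, λ=-121.471520°, h=1182.606 m
→ ECEF (a=6378388.000, f=1/297.0): X=-2950722.4732, Y=-4820518.2968, Z=-2948884.0072
→ Helmert 7p (PV): X=-2951233.7787, Y=-4820297.9425, Z=-2949340.8611
→ Helmert 7p (PV): X=-2951152.1110, Y=-4820545.4578, Z=-2949614.0537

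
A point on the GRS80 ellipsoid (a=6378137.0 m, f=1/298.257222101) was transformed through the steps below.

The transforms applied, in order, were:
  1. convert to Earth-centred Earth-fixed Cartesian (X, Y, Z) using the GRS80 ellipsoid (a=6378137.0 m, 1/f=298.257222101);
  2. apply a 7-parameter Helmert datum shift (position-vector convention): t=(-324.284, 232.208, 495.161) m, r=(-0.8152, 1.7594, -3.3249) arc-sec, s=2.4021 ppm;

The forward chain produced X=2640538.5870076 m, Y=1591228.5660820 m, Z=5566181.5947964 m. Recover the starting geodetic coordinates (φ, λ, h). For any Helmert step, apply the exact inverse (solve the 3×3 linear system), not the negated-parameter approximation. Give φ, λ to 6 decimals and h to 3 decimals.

start: X=2640538.5870, Y=1591228.5661, Z=5566181.5948 m
→ Helmert⁻¹: X=2640783.4066, Y=1591013.1079, Z=5565701.8779
→ geod (Bowring, a=6378137.000): φ=61.17928600°, λ=31.06802600°, h=800.2480 m

φ=61.179286°, λ=31.068026°, h=800.248 m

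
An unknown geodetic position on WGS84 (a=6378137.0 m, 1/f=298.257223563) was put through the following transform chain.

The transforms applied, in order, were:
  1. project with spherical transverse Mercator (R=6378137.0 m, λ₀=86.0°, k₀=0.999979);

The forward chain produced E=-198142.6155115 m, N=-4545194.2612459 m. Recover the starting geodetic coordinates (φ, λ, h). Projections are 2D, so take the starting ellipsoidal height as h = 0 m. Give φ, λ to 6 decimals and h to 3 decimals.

start: E=-198142.6155, N=-4545194.2612 m
→ tm⁻¹: φ=-40.80715400°, λ=83.64846300°

φ=-40.807154°, λ=83.648463°, h=0.000 m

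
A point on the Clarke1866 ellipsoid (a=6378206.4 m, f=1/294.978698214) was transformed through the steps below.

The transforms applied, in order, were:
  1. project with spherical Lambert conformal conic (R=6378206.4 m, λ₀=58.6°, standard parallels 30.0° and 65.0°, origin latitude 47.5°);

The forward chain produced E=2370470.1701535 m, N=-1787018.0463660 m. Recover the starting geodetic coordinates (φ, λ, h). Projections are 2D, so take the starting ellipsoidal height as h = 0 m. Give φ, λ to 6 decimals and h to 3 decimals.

φ=27.548921°, λ=82.702309°, h=0.000 m

start: E=2370470.1702, N=-1787018.0464 m
→ lcc⁻¹: φ=27.54892100°, λ=82.70230900°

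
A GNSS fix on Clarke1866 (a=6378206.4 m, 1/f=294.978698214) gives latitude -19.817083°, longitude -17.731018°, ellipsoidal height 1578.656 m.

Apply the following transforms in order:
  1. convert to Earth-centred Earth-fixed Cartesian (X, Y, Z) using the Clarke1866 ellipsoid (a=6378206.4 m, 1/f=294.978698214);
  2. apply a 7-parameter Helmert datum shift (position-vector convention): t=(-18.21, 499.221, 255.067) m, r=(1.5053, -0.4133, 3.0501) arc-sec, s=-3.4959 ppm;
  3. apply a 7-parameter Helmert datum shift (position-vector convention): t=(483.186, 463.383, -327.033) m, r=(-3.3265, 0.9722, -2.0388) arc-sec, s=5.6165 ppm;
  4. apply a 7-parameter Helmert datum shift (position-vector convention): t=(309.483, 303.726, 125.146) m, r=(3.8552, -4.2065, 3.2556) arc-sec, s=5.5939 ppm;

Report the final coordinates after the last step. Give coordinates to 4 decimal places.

start: φ=-19.817083°, λ=-17.731018°, h=1578.656 m
→ ECEF (a=6378206.400, f=1/294.978698214): X=5719083.7102, Y=-1828604.4830, Z=-2149064.5461
→ Helmert 7p (PV): X=5719076.8530, Y=-1827998.6163, Z=-2148803.8517
→ Helmert 7p (PV): X=5719563.9633, Y=-1827636.6848, Z=-2149140.4287
→ Helmert 7p (PV): X=5719978.1170, Y=-1827212.7378, Z=-2148944.8209

X=5719978.1170 m, Y=-1827212.7378 m, Z=-2148944.8209 m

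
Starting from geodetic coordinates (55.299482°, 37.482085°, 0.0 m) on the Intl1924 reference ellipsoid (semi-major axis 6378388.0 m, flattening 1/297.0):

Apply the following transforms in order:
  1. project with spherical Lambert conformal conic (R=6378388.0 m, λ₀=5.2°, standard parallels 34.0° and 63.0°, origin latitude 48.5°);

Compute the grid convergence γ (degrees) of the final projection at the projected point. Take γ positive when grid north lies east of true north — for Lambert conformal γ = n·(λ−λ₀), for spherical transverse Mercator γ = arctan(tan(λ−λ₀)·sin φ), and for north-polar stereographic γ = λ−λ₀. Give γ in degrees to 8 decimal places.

24.44873165

start: φ=55.299482°, λ=37.482085°, h=0.000 m
→ into lcc (λ₀=5.2°): φ=55.29948200°, λ−λ₀=32.28208500°
convergence γ = 24.44873165°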